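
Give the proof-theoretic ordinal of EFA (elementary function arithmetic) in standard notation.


The proof-theoretic ordinal of EFA (elementary function arithmetic) is a standard result in ordinal analysis.
This ordinal is the supremum of order types of primitive recursive well-orderings
that the theory can prove to be well-ordered.
For EFA (elementary function arithmetic), the proof-theoretic ordinal is omega^3.

omega^3


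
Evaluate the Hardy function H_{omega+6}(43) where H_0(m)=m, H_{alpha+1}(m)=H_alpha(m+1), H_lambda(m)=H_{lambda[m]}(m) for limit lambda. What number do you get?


H_{omega+6}(43):
Unwind the 6 successor steps: H_{omega+6}(43) = H_omega(43+6) = H_omega(49).
H_omega(m) = H_m(m) = m + m = 2m.
Result = 2 * 49 = 98

98


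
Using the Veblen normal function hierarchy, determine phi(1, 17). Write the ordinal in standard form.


phi(1, 17):
phi(1, beta) = epsilon_beta (the beta-th epsilon number).
phi(1, 17) = epsilon_17

epsilon_17


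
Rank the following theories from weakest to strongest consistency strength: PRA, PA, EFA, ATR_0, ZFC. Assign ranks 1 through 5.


Ordering by consistency strength:
1. EFA
2. PRA
3. PA
4. ATR_0
5. ZFC


PRA=2, PA=3, EFA=1, ATR_0=4, ZFC=5


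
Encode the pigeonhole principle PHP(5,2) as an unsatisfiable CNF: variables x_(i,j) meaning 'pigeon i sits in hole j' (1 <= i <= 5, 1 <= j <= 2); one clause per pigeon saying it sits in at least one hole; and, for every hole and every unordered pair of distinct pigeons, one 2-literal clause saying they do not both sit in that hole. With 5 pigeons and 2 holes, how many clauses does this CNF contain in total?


PHP(5,2): 5 pigeons, 2 holes, 5*2 = 10 variables.
- pigeon clauses: one per pigeon -> 5 clauses
- hole clauses: 2 holes * C(5,2) = 2 * 10 -> 20 clauses
Total clauses = 5 + 20 = 25

25


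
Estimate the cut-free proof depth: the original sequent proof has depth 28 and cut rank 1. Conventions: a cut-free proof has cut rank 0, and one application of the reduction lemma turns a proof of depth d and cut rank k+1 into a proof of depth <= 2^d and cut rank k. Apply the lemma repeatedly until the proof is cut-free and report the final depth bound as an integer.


Each rank reduction sends depth d to at most 2^d; cut rank r needs r reductions.
2_0(28) = 28
2_1(28) = 2^28 = 268435456
Cut-free depth bound = 268435456

268435456


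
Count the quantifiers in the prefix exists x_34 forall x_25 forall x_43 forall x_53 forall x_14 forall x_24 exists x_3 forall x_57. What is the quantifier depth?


Quantifier prefix has 8 quantifier symbols.
Quantifier depth = 8

8


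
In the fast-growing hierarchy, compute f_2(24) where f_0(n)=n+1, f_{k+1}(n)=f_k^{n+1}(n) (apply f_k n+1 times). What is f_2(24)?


f_2(24) = f_1^25(24)
f_1(m) = 2m + 1.
Iterating: f_1^k(n) = 2^k*(n+1) - 1.
f_2(24) = 2^25*(24+1) - 1 = 33554432*25 - 1 = 838860799

838860799


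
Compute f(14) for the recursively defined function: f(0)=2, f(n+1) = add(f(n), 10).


f(0) = 2
f(1) = add(f(0), 10) = add(2, 10) = 12
f(2) = add(f(1), 10) = add(12, 10) = 22
f(3) = add(f(2), 10) = add(22, 10) = 32
f(4) = add(f(3), 10) = add(32, 10) = 42
f(5) = add(f(4), 10) = add(42, 10) = 52
f(6) = add(f(5), 10) = add(52, 10) = 62
f(7) = add(f(6), 10) = add(62, 10) = 72
f(8) = add(f(7), 10) = add(72, 10) = 82
f(9) = add(f(8), 10) = add(82, 10) = 92
f(10) = add(f(9), 10) = add(92, 10) = 102
f(11) = add(f(10), 10) = add(102, 10) = 112
f(12) = add(f(11), 10) = add(112, 10) = 122
f(13) = add(f(12), 10) = add(122, 10) = 132
f(14) = add(f(13), 10) = add(132, 10) = 142


142


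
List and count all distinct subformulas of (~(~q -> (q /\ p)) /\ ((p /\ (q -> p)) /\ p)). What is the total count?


Formula: (~(~q -> (q /\ p)) /\ ((p /\ (q -> p)) /\ p))
Subformulas found:
  1. q
  2. p
  3. ~q
  4. (q /\ p)
  5. (q -> p)
  6. (p /\ (q -> p))
  7. (~q -> (q /\ p))
  8. ~(~q -> (q /\ p))
  9. ((p /\ (q -> p)) /\ p)
  10. (~(~q -> (q /\ p)) /\ ((p /\ (q -> p)) /\ p))
Total distinct subformulas = 10

10


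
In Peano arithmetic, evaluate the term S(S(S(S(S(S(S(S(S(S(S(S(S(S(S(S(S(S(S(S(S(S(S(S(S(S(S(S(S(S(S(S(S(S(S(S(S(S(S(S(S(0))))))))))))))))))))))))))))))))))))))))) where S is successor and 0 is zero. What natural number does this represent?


Counting successors applied to 0:
41 applications of S to 0 = 41

41


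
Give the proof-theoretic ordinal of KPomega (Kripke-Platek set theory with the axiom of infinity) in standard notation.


The proof-theoretic ordinal of KPomega (Kripke-Platek set theory with the axiom of infinity) is a standard result in ordinal analysis.
This ordinal is the supremum of order types of primitive recursive well-orderings
that the theory can prove to be well-ordered.
For KPomega (Kripke-Platek set theory with the axiom of infinity), the proof-theoretic ordinal is psi_0(epsilon_{Omega+1}).

psi_0(epsilon_{Omega+1})


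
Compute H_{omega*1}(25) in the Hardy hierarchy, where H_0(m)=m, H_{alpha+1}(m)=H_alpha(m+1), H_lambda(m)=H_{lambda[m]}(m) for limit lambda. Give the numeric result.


H_{omega*1}(25):
For the Hardy hierarchy, H_{omega*k}(n) = 2^k * n.
2^1 = 2.
2 * 25 = 50

50


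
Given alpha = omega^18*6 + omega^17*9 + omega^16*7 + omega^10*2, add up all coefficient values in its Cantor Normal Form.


CNF: omega^18*6 + omega^17*9 + omega^16*7 + omega^10*2
Coefficients: 6 + 9 + 7 + 2 = 24

24


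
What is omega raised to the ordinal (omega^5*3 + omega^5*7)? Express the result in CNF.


omega^(omega^5*3 + omega^5*7):
Both terms of the exponent have the same exponent 5, so they merge: omega^5*3 + omega^5*7 = omega^5*(3+7) = omega^5*10.
omega raised to a CNF ordinal is a single CNF term: Result = omega^(omega^5*10)

omega^(omega^5*10)


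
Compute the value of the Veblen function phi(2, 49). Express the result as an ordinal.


phi(2, 49):
phi(2, beta) = zeta_beta (the beta-th zeta number, fixed point of epsilon).
phi(2, 49) = zeta_49

zeta_49


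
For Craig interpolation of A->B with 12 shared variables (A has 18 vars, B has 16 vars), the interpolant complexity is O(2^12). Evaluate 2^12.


Shared atoms = 12
Craig interpolant size bound = 2^12
= 4096

4096


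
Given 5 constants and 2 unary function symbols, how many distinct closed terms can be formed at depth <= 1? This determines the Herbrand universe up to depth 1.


Herbrand terms by depth:
Depth 0: 5 constants
Depth 1: 10 new terms (running total: 15)
Total distinct ground terms = 15

15


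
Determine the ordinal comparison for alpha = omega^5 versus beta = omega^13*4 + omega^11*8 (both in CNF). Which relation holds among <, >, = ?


Compare term by term from highest exponent:
alpha = omega^5
beta = omega^13*4 + omega^11*8
Term 1: alpha has omega^5*1, beta has omega^13*4
Term 2: alpha has omega^0*0, beta has omega^11*8
Result: alpha < beta

alpha < beta


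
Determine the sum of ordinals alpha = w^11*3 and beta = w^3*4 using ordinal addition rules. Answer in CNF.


Ordinal addition w^11*3 + w^3*4:
Leading exponent of alpha (11) > leading exponent of beta (3).
Since alpha's term has higher exponent than beta's leading term,
the sum is simply alpha followed by beta.
Result = w^11*3 + w^3*4

w^11*3 + w^3*4


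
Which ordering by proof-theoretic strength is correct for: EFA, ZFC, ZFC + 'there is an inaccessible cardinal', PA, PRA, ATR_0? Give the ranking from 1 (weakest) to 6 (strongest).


Ordering by consistency strength:
1. EFA
2. PRA
3. PA
4. ATR_0
5. ZFC
6. ZFC + 'there is an inaccessible cardinal'


EFA=1, ZFC=5, ZFC + 'there is an inaccessible cardinal'=6, PA=3, PRA=2, ATR_0=4


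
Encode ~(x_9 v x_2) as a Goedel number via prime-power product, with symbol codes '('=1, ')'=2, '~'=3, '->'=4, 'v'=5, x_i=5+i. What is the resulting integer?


Formula: ~(x_9 v x_2)
Symbol codes: [3, 1, 14, 5, 7, 2]
Primes: [2, 3, 5, 7, 11, 13]
p_1^3 = 2^3 = 8
p_2^1 = 3^1 = 3
p_3^14 = 5^14 = 6103515625
p_4^5 = 7^5 = 16807
p_5^7 = 11^7 = 19487171
p_6^2 = 13^2 = 169
Product = 8108060921849560546875000

8108060921849560546875000


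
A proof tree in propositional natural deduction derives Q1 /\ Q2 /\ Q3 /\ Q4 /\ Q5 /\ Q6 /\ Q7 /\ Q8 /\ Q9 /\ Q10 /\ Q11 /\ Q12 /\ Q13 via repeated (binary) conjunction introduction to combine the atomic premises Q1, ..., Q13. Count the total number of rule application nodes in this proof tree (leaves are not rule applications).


The target conjunction has 13 conjuncts, i.e. 12 binary /\ connectives.
Each conjunction-intro joins two pieces, so 13 atoms require 13-1 = 12 applications.
Total inference nodes = 12

12


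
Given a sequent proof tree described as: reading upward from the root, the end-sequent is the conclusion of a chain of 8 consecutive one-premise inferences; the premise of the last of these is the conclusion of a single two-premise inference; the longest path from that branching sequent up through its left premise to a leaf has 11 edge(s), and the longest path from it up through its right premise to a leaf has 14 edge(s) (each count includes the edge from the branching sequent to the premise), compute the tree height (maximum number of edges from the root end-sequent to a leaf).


Longest path through the left premise: 11 edges (measured from the branching sequent)
Longest path through the right premise: 14 edges
Height of the subtree rooted at the branching sequent: max(11, 14) = 14
The branching sequent sits 8 edges above the root (the chain of one-premise inferences), so height = 14 + 8 = 22

22


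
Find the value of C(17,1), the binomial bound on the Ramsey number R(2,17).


R(2,17) <= C(2+17-2, 2-1) = C(17, 1)
C(17, 1) = 17! / (1! * 16!)
= 17

17


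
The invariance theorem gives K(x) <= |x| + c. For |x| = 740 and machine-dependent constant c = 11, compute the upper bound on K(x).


K(x) <= |x| + c = 740 + 11 = 751

751


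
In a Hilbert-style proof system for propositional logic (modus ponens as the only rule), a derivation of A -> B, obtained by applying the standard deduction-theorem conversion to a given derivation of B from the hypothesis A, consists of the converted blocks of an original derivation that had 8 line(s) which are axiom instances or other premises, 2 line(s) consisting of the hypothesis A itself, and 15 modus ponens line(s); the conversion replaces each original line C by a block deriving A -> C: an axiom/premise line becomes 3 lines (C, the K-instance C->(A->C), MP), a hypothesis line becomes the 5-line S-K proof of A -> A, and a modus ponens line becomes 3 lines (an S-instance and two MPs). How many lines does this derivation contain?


Deduction-theorem conversion, block by block:
- 8 axiom/premise lines -> 3 lines each = 24
- 2 hypothesis lines -> 5 lines each (identity proof A->A) = 10
- 15 MP lines -> 3 lines each (S-instance, MP, MP) = 45
Total = 24 + 10 + 45 = 79 lines.

79


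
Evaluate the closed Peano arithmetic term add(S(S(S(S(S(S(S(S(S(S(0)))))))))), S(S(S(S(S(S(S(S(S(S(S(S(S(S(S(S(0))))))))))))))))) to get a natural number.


add(S^10(0), S^16(0)):
S^10(0) = 10
S^16(0) = 16
10 + 16 = 26

26


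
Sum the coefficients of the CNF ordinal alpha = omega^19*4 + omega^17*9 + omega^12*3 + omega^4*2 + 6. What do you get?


CNF: omega^19*4 + omega^17*9 + omega^12*3 + omega^4*2 + 6
Coefficients: 4 + 9 + 3 + 2 + 6 = 24

24


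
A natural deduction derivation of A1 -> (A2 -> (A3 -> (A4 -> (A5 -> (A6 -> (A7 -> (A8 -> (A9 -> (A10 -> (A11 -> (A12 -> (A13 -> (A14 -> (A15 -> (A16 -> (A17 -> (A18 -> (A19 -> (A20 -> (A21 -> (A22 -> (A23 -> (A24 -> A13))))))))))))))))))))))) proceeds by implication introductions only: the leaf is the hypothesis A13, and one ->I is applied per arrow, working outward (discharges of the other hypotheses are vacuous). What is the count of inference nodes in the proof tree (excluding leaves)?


The formula has 24 arrows (->); its innermost consequent A13 is one of the antecedents,
so the proof starts from the hypothesis leaf A13 (not a rule application) and closes one arrow per ->I.
Building A1 -> (A2 -> (A3 -> (A4 -> (A5 -> (A6 -> (A7 -> (A8 -> (A9 -> (A10 -> (A11 -> (A12 -> (A13 -> (A14 -> (A15 -> (A16 -> (A17 -> (A18 -> (A19 -> (A20 -> (A21 -> (A22 -> (A23 -> (A24 -> A13))))))))))))))))))))))) therefore takes 24 nested implication introductions.
Total inference nodes = 24

24


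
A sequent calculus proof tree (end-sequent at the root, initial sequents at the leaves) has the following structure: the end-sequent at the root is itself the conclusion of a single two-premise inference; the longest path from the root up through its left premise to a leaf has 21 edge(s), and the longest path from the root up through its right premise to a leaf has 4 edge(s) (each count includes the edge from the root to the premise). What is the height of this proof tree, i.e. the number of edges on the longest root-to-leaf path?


Longest path through the left premise: 21 edges (measured from the branching sequent)
Longest path through the right premise: 4 edges
Height of the subtree rooted at the branching sequent: max(21, 4) = 21
The branching sequent is the root itself.
Total height = 21

21


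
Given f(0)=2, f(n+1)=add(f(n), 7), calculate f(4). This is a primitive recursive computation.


f(0) = 2
f(1) = add(f(0), 7) = add(2, 7) = 9
f(2) = add(f(1), 7) = add(9, 7) = 16
f(3) = add(f(2), 7) = add(16, 7) = 23
f(4) = add(f(3), 7) = add(23, 7) = 30


30


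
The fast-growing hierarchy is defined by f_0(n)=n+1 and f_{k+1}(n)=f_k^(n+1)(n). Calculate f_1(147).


f_1(147) = f_0^148(147)
f_0 adds 1 each time, applied 148 times.
f_1(147) = 147 + 148 = 295

295


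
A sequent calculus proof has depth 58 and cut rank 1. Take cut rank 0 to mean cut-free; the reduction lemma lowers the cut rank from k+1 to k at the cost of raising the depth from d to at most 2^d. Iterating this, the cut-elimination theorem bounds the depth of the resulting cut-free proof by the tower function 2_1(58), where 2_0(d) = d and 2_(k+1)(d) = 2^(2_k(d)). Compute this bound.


Each rank reduction sends depth d to at most 2^d; cut rank r needs r reductions.
2_0(58) = 58
2_1(58) = 2^58 = 288230376151711744
Cut-free depth bound = 288230376151711744

288230376151711744


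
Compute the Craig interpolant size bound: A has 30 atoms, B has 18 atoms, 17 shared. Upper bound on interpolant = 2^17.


Shared atoms = 17
Craig interpolant size bound = 2^17
= 131072

131072


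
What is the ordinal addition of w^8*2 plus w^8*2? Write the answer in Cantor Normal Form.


Ordinal addition w^8*2 + w^8*2:
Both terms have the same exponent 8.
w^e*c + w^e*d = w^e*(c+d).
Result = w^8*(2+2) = w^8*4

w^8*4


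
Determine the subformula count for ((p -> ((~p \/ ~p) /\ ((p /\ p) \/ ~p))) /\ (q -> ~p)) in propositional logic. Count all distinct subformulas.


Formula: ((p -> ((~p \/ ~p) /\ ((p /\ p) \/ ~p))) /\ (q -> ~p))
Subformulas found:
  1. q
  2. p
  3. ~p
  4. (p /\ p)
  5. (q -> ~p)
  6. (~p \/ ~p)
  7. ((p /\ p) \/ ~p)
  8. ((~p \/ ~p) /\ ((p /\ p) \/ ~p))
  9. (p -> ((~p \/ ~p) /\ ((p /\ p) \/ ~p)))
  10. ((p -> ((~p \/ ~p) /\ ((p /\ p) \/ ~p))) /\ (q -> ~p))
Total distinct subformulas = 10

10


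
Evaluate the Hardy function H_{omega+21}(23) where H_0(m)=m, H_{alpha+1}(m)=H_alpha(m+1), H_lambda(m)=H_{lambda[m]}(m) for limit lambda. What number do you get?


H_{omega+21}(23):
Unwind the 21 successor steps: H_{omega+21}(23) = H_omega(23+21) = H_omega(44).
H_omega(m) = H_m(m) = m + m = 2m.
Result = 2 * 44 = 88

88


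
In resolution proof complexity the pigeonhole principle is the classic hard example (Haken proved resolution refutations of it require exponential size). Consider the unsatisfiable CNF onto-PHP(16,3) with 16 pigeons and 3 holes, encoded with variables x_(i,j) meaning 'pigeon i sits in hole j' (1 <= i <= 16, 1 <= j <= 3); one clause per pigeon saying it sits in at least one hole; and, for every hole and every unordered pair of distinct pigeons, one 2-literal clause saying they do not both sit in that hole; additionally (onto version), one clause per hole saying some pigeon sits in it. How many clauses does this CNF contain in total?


onto-PHP(16,3): 16 pigeons, 3 holes, 16*3 = 48 variables.
- pigeon clauses: one per pigeon -> 16 clauses
- hole clauses: 3 holes * C(16,2) = 3 * 120 -> 360 clauses
- onto clauses: one per hole -> 3 clauses
Total clauses = 16 + 360 + 3 = 379

379


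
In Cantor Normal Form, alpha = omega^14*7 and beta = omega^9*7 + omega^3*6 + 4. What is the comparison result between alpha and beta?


Compare term by term from highest exponent:
alpha = omega^14*7
beta = omega^9*7 + omega^3*6 + 4
Term 1: alpha has omega^14*7, beta has omega^9*7
Term 2: alpha has omega^0*0, beta has omega^3*6
Term 3: alpha has omega^0*0, beta has omega^0*4
Result: alpha > beta

alpha > beta


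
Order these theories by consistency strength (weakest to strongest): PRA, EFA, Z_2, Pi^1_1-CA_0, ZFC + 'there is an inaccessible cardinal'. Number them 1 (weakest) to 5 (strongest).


Ordering by consistency strength:
1. EFA
2. PRA
3. Pi^1_1-CA_0
4. Z_2
5. ZFC + 'there is an inaccessible cardinal'


PRA=2, EFA=1, Z_2=4, Pi^1_1-CA_0=3, ZFC + 'there is an inaccessible cardinal'=5


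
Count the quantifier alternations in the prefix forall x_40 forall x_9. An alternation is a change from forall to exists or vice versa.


Walk the prefix and count type changes:
  position 1: forall -> forall
Total alternations = 0

0


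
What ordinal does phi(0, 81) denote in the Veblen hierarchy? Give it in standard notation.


phi(0, 81):
phi(0, beta) = omega^beta by definition.
phi(0, 81) = omega^81

omega^81


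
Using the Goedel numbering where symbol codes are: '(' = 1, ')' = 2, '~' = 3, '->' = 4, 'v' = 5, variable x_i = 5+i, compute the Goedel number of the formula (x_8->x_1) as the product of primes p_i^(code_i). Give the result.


Formula: (x_8->x_1)
Symbol codes: [1, 13, 4, 6, 2]
Primes: [2, 3, 5, 7, 11]
p_1^1 = 2^1 = 2
p_2^13 = 3^13 = 1594323
p_3^4 = 5^4 = 625
p_4^6 = 7^6 = 117649
p_5^2 = 11^2 = 121
Product = 28370039127333750

28370039127333750


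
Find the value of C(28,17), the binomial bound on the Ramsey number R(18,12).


R(18,12) <= C(18+12-2, 18-1) = C(28, 17)
C(28, 17) = 28! / (17! * 11!)
= 21474180

21474180


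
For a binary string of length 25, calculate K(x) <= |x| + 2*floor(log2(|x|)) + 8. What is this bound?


floor(log2(25)) = 4
2 * 4 = 8
K(x) <= 25 + 8 + 8 = 41

41


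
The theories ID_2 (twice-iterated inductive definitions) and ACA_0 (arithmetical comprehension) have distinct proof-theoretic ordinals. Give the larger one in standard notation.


Proof-theoretic ordinal of ID_2 (twice-iterated inductive definitions): psi_0(epsilon_{Omega_2+1})
Proof-theoretic ordinal of ACA_0 (arithmetical comprehension): epsilon_0
Comparing: epsilon_0 < psi_0(epsilon_{Omega_2+1}).
The larger ordinal is psi_0(epsilon_{Omega_2+1}) (from ID_2 (twice-iterated inductive definitions)).

psi_0(epsilon_{Omega_2+1})


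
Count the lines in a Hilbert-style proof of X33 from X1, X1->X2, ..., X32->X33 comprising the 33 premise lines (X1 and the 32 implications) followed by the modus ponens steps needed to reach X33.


We have 33 premise lines: X1 and 32 implications.
Each implication is detached once by MP, giving 32 MP lines.
33 premise lines + 32 MP lines = 65 total lines.

65


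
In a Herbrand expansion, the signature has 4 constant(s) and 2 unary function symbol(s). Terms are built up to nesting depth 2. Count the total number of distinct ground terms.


Herbrand terms by depth:
Depth 0: 4 constants
Depth 1: 8 new terms (running total: 12)
Depth 2: 16 new terms (running total: 28)
Total distinct ground terms = 28

28


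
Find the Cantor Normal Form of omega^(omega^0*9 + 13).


omega^(omega^0*9 + 13):
omega^0 = 1, so the exponent is 9 + 13 = 22 (finite ordinal addition).
Result = omega^22, already a single CNF term.

omega^22


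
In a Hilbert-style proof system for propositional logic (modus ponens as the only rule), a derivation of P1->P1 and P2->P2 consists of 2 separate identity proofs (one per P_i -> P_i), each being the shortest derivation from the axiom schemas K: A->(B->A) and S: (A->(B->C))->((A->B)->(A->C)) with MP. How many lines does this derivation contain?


The shortest proof of A->A from K and S in the Hilbert calculus has exactly 5 lines:
(1) K instance A->((A->A)->A), (2) S instance, (3) MP on 1,2, (4) K instance A->(A->A), (5) MP on 3,4.
For 2 independent identities: 2 * 5 = 10 lines total.

10


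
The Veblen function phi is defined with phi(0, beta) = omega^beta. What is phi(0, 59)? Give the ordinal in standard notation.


phi(0, 59):
phi(0, beta) = omega^beta by definition.
phi(0, 59) = omega^59

omega^59


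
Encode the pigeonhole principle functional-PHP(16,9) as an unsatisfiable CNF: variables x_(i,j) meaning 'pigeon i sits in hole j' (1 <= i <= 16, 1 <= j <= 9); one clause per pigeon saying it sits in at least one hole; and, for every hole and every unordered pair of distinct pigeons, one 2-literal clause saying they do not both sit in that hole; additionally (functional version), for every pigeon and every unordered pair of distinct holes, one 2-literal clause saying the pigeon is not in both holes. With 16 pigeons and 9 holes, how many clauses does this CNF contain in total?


functional-PHP(16,9): 16 pigeons, 9 holes, 16*9 = 144 variables.
- pigeon clauses: one per pigeon -> 16 clauses
- hole clauses: 9 holes * C(16,2) = 9 * 120 -> 1080 clauses
- functional clauses: 16 pigeons * C(9,2) = 16 * 36 -> 576 clauses
Total clauses = 16 + 1080 + 576 = 1672

1672


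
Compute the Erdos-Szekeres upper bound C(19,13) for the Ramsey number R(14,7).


R(14,7) <= C(14+7-2, 14-1) = C(19, 13)
C(19, 13) = 19! / (13! * 6!)
= 27132

27132


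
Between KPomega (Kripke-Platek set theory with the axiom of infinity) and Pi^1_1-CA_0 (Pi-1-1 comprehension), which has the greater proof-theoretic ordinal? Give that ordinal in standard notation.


Proof-theoretic ordinal of KPomega (Kripke-Platek set theory with the axiom of infinity): psi_0(epsilon_{Omega+1})
Proof-theoretic ordinal of Pi^1_1-CA_0 (Pi-1-1 comprehension): psi_0(Omega_omega)
Comparing: psi_0(epsilon_{Omega+1}) < psi_0(Omega_omega).
The larger ordinal is psi_0(Omega_omega) (from Pi^1_1-CA_0 (Pi-1-1 comprehension)).

psi_0(Omega_omega)


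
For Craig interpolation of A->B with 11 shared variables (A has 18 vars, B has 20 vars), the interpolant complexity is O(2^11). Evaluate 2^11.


Shared atoms = 11
Craig interpolant size bound = 2^11
= 2048

2048


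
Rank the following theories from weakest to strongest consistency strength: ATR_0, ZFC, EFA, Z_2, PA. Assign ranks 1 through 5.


Ordering by consistency strength:
1. EFA
2. PA
3. ATR_0
4. Z_2
5. ZFC


ATR_0=3, ZFC=5, EFA=1, Z_2=4, PA=2


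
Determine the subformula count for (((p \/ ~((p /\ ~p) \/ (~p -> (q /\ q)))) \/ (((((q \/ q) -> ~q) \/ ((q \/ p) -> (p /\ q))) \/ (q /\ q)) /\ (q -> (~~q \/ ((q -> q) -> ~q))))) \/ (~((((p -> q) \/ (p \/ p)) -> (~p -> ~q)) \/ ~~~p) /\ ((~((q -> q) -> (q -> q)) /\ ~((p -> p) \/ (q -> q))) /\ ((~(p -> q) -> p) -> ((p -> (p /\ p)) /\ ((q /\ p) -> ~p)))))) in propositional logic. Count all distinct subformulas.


Formula: (((p \/ ~((p /\ ~p) \/ (~p -> (q /\ q)))) \/ (((((q \/ q) -> ~q) \/ ((q \/ p) -> (p /\ q))) \/ (q /\ q)) /\ (q -> (~~q \/ ((q -> q) -> ~q))))) \/ (~((((p -> q) \/ (p \/ p)) -> (~p -> ~q)) \/ ~~~p) /\ ((~((q -> q) -> (q -> q)) /\ ~((p -> p) \/ (q -> q))) /\ ((~(p -> q) -> p) -> ((p -> (p /\ p)) /\ ((q /\ p) -> ~p))))))
Subformulas found:
  1. p
  2. q
  3. ~p
  4. ~q
  5. ~~p
  6. ~~q
  7. ~~~p
  8. (q /\ p)
  9. (q \/ p)
  10. (p /\ q)
  11. (q /\ q)
  12. (q -> q)
  13. (p -> p)
  14. (p -> q)
  15. (p \/ p)
  16. (p /\ p)
  17. (q \/ q)
  18. (p /\ ~p)
  19. ~(p -> q)
  20. (~p -> ~q)
  21. (p -> (p /\ p))
  22. ((q -> q) -> ~q)
  23. ((q \/ q) -> ~q)
  24. (~p -> (q /\ q))
  25. (~(p -> q) -> p)
  26. ((q /\ p) -> ~p)
  27. ((q \/ p) -> (p /\ q))
  28. ((p -> q) \/ (p \/ p))
  29. ((q -> q) -> (q -> q))
  30. ((p -> p) \/ (q -> q))
  31. ~((q -> q) -> (q -> q))
  32. ~((p -> p) \/ (q -> q))
  33. (~~q \/ ((q -> q) -> ~q))
  34. ((p /\ ~p) \/ (~p -> (q /\ q)))
  35. (q -> (~~q \/ ((q -> q) -> ~q)))
  36. ~((p /\ ~p) \/ (~p -> (q /\ q)))
  37. ((p -> (p /\ p)) /\ ((q /\ p) -> ~p))
  38. (((p -> q) \/ (p \/ p)) -> (~p -> ~q))
  39. (p \/ ~((p /\ ~p) \/ (~p -> (q /\ q))))
  40. (((q \/ q) -> ~q) \/ ((q \/ p) -> (p /\ q)))
  41. ((((p -> q) \/ (p \/ p)) -> (~p -> ~q)) \/ ~~~p)
  42. ~((((p -> q) \/ (p \/ p)) -> (~p -> ~q)) \/ ~~~p)
  43. (~((q -> q) -> (q -> q)) /\ ~((p -> p) \/ (q -> q)))
  44. ((((q \/ q) -> ~q) \/ ((q \/ p) -> (p /\ q))) \/ (q /\ q))
  45. ((~(p -> q) -> p) -> ((p -> (p /\ p)) /\ ((q /\ p) -> ~p)))
  46. (((((q \/ q) -> ~q) \/ ((q \/ p) -> (p /\ q))) \/ (q /\ q)) /\ (q -> (~~q \/ ((q -> q) -> ~q))))
  47. ((~((q -> q) -> (q -> q)) /\ ~((p -> p) \/ (q -> q))) /\ ((~(p -> q) -> p) -> ((p -> (p /\ p)) /\ ((q /\ p) -> ~p))))
  48. ((p \/ ~((p /\ ~p) \/ (~p -> (q /\ q)))) \/ (((((q \/ q) -> ~q) \/ ((q \/ p) -> (p /\ q))) \/ (q /\ q)) /\ (q -> (~~q \/ ((q -> q) -> ~q)))))
  49. (~((((p -> q) \/ (p \/ p)) -> (~p -> ~q)) \/ ~~~p) /\ ((~((q -> q) -> (q -> q)) /\ ~((p -> p) \/ (q -> q))) /\ ((~(p -> q) -> p) -> ((p -> (p /\ p)) /\ ((q /\ p) -> ~p)))))
  50. (((p \/ ~((p /\ ~p) \/ (~p -> (q /\ q)))) \/ (((((q \/ q) -> ~q) \/ ((q \/ p) -> (p /\ q))) \/ (q /\ q)) /\ (q -> (~~q \/ ((q -> q) -> ~q))))) \/ (~((((p -> q) \/ (p \/ p)) -> (~p -> ~q)) \/ ~~~p) /\ ((~((q -> q) -> (q -> q)) /\ ~((p -> p) \/ (q -> q))) /\ ((~(p -> q) -> p) -> ((p -> (p /\ p)) /\ ((q /\ p) -> ~p))))))
Total distinct subformulas = 50

50


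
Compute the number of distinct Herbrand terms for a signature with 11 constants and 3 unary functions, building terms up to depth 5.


Herbrand terms by depth:
Depth 0: 11 constants
Depth 1: 33 new terms (running total: 44)
Depth 2: 99 new terms (running total: 143)
Depth 3: 297 new terms (running total: 440)
Depth 4: 891 new terms (running total: 1331)
Depth 5: 2673 new terms (running total: 4004)
Total distinct ground terms = 4004

4004


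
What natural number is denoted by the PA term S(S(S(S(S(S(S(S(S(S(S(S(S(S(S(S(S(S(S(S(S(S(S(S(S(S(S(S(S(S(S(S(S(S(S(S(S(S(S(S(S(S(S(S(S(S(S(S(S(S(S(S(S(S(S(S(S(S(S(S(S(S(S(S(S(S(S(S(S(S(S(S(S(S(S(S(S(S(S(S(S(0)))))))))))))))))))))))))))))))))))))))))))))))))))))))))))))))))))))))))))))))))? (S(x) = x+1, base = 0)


Counting successors applied to 0:
81 applications of S to 0 = 81

81


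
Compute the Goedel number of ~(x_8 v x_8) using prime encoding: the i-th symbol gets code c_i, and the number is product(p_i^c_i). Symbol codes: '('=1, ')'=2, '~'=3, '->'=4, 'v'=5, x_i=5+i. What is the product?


Formula: ~(x_8 v x_8)
Symbol codes: [3, 1, 13, 5, 13, 2]
Primes: [2, 3, 5, 7, 11, 13]
p_1^3 = 2^3 = 8
p_2^1 = 3^1 = 3
p_3^13 = 5^13 = 1220703125
p_4^5 = 7^5 = 16807
p_5^13 = 11^13 = 34522712143931
p_6^2 = 13^2 = 169
Product = 2872784902954545866396484375000

2872784902954545866396484375000


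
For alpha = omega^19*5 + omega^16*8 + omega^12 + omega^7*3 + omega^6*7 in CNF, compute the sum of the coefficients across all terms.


CNF: omega^19*5 + omega^16*8 + omega^12 + omega^7*3 + omega^6*7
Coefficients: 5 + 8 + 1 + 3 + 7 = 24

24


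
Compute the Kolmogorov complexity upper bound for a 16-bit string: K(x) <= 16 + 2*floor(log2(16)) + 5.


floor(log2(16)) = 4
2 * 4 = 8
K(x) <= 16 + 8 + 5 = 29

29


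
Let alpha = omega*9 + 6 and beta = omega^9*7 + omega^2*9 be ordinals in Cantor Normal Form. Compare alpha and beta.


Compare term by term from highest exponent:
alpha = omega*9 + 6
beta = omega^9*7 + omega^2*9
Term 1: alpha has omega^1*9, beta has omega^9*7
Term 2: alpha has omega^0*6, beta has omega^2*9
Result: alpha < beta

alpha < beta


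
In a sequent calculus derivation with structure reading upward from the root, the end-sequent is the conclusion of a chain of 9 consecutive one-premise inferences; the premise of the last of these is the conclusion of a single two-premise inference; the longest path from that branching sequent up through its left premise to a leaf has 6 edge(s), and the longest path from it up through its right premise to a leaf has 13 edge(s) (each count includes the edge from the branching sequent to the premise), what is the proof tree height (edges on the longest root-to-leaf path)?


Longest path through the left premise: 6 edges (measured from the branching sequent)
Longest path through the right premise: 13 edges
Height of the subtree rooted at the branching sequent: max(6, 13) = 13
The branching sequent sits 9 edges above the root (the chain of one-premise inferences), so height = 13 + 9 = 22

22


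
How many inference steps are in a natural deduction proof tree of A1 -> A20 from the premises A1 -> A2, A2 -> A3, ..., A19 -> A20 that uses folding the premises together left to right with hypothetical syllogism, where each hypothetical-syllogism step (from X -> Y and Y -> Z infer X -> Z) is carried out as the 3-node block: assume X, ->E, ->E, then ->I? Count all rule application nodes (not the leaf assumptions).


There are 19 premises in the chain. The first HS step combines premises 1 and 2; each further premise needs one more HS step.
So 19 premises require 19 - 1 = 18 hypothetical-syllogism steps.
Each HS step uses 3 inference nodes (->E, ->E, ->I).
18 * 3 = 54 total inference nodes.

54


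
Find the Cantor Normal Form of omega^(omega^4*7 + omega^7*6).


omega^(omega^4*7 + omega^7*6):
In ordinal addition a term is absorbed by a following term of strictly larger exponent: 4 < 7, so omega^4*7 + omega^7*6 = omega^7*6.
omega raised to a CNF ordinal is a single CNF term: Result = omega^(omega^7*6)

omega^(omega^7*6)


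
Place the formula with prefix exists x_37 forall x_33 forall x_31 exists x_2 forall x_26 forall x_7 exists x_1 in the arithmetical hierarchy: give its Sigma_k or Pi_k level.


Leading quantifier is exists, so the class is Sigma.
Number of quantifier blocks = alternations + 1 = 4 + 1 = 5.
Classification: Sigma_5

Sigma_5


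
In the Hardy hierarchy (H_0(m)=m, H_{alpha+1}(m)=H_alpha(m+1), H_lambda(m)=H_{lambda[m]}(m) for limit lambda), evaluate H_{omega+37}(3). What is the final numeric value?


H_{omega+37}(3):
Unwind the 37 successor steps: H_{omega+37}(3) = H_omega(3+37) = H_omega(40).
H_omega(m) = H_m(m) = m + m = 2m.
Result = 2 * 40 = 80

80


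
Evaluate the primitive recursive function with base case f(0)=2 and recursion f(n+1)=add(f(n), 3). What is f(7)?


f(0) = 2
f(1) = add(f(0), 3) = add(2, 3) = 5
f(2) = add(f(1), 3) = add(5, 3) = 8
f(3) = add(f(2), 3) = add(8, 3) = 11
f(4) = add(f(3), 3) = add(11, 3) = 14
f(5) = add(f(4), 3) = add(14, 3) = 17
f(6) = add(f(5), 3) = add(17, 3) = 20
f(7) = add(f(6), 3) = add(20, 3) = 23


23


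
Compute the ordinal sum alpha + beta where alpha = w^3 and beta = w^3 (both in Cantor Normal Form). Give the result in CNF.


Ordinal addition w^3 + w^3:
Both terms have the same exponent 3.
w^e*c + w^e*d = w^e*(c+d).
Result = w^3*(1+1) = w^3*2

w^3*2


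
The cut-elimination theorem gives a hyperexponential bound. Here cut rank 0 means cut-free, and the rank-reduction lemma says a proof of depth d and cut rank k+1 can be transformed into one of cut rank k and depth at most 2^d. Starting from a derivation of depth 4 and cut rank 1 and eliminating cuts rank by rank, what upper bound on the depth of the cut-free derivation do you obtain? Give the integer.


Each rank reduction sends depth d to at most 2^d; cut rank r needs r reductions.
2_0(4) = 4
2_1(4) = 2^4 = 16
Cut-free depth bound = 16

16


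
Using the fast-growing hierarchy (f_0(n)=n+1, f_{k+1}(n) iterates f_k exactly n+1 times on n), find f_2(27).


f_2(27) = f_1^28(27)
f_1(m) = 2m + 1.
Iterating: f_1^k(n) = 2^k*(n+1) - 1.
f_2(27) = 2^28*(27+1) - 1 = 268435456*28 - 1 = 7516192767

7516192767


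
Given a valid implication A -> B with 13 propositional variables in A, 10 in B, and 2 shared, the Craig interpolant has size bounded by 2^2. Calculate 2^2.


Shared atoms = 2
Craig interpolant size bound = 2^2
= 4

4


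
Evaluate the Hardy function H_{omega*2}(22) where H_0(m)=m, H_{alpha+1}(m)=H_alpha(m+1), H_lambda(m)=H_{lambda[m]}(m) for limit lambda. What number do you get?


H_{omega*2}(22):
For the Hardy hierarchy, H_{omega*k}(n) = 2^k * n.
2^2 = 4.
4 * 22 = 88

88


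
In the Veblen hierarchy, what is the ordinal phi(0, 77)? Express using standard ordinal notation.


phi(0, 77):
phi(0, beta) = omega^beta by definition.
phi(0, 77) = omega^77

omega^77


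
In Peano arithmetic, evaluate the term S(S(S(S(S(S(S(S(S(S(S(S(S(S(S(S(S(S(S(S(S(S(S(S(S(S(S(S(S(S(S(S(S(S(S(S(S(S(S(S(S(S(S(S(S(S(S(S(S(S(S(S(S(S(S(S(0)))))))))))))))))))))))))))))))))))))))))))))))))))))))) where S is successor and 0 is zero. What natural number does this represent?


Counting successors applied to 0:
56 applications of S to 0 = 56

56


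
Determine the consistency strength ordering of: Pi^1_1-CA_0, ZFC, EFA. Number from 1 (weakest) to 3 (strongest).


Ordering by consistency strength:
1. EFA
2. Pi^1_1-CA_0
3. ZFC


Pi^1_1-CA_0=2, ZFC=3, EFA=1


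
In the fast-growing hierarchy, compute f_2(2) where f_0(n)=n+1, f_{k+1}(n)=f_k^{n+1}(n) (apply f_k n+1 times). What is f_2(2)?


f_2(2) = f_1^3(2)
f_1(m) = 2m + 1.
Iterating: f_1^k(n) = 2^k*(n+1) - 1.
f_2(2) = 2^3*(2+1) - 1 = 8*3 - 1 = 23

23


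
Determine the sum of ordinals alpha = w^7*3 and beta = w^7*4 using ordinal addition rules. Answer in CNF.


Ordinal addition w^7*3 + w^7*4:
Both terms have the same exponent 7.
w^e*c + w^e*d = w^e*(c+d).
Result = w^7*(3+4) = w^7*7

w^7*7


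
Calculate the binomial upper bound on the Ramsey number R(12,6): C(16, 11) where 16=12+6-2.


R(12,6) <= C(12+6-2, 12-1) = C(16, 11)
C(16, 11) = 16! / (11! * 5!)
= 4368

4368


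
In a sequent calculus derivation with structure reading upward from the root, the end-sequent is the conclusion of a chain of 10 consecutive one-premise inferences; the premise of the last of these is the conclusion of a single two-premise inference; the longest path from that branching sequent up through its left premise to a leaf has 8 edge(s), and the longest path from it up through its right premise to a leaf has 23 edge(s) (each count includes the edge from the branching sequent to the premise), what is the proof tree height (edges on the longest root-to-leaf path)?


Longest path through the left premise: 8 edges (measured from the branching sequent)
Longest path through the right premise: 23 edges
Height of the subtree rooted at the branching sequent: max(8, 23) = 23
The branching sequent sits 10 edges above the root (the chain of one-premise inferences), so height = 23 + 10 = 33

33


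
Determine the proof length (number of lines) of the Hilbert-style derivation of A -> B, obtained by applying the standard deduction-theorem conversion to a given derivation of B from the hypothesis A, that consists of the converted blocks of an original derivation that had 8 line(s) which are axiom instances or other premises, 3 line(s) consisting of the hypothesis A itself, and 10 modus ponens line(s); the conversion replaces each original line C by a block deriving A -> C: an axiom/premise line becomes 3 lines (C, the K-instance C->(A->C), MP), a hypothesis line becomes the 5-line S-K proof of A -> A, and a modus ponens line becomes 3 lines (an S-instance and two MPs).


Deduction-theorem conversion, block by block:
- 8 axiom/premise lines -> 3 lines each = 24
- 3 hypothesis lines -> 5 lines each (identity proof A->A) = 15
- 10 MP lines -> 3 lines each (S-instance, MP, MP) = 30
Total = 24 + 15 + 30 = 69 lines.

69


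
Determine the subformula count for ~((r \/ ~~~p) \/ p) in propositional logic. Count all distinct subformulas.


Formula: ~((r \/ ~~~p) \/ p)
Subformulas found:
  1. r
  2. p
  3. ~p
  4. ~~p
  5. ~~~p
  6. (r \/ ~~~p)
  7. ((r \/ ~~~p) \/ p)
  8. ~((r \/ ~~~p) \/ p)
Total distinct subformulas = 8

8


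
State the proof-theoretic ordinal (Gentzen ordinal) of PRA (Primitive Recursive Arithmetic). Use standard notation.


The proof-theoretic ordinal of PRA (Primitive Recursive Arithmetic) is a standard result in ordinal analysis.
This ordinal is the supremum of order types of primitive recursive well-orderings
that the theory can prove to be well-ordered.
For PRA (Primitive Recursive Arithmetic), the proof-theoretic ordinal is omega^omega.

omega^omega


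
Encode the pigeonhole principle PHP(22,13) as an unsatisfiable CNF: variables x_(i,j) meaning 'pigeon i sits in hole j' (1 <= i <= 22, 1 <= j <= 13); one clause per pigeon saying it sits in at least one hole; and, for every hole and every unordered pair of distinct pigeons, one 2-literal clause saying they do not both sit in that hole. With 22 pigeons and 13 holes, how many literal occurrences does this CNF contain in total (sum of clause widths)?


PHP(22,13): 22 pigeons, 13 holes, 22*13 = 286 variables.
- pigeon clauses: one per pigeon -> 22 clauses of width 13 -> 286 literals
- hole clauses: 13 holes * C(22,2) = 13 * 231 -> 3003 clauses of width 2 -> 6006 literals
Total literal occurrences = 286 + 6006 = 6292

6292


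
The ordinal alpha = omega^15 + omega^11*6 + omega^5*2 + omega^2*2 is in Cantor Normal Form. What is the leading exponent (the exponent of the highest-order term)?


CNF: omega^15 + omega^11*6 + omega^5*2 + omega^2*2
The leading term is omega^15, which has exponent 15.

15


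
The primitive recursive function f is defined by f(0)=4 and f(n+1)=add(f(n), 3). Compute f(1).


f(0) = 4
f(1) = add(f(0), 3) = add(4, 3) = 7


7


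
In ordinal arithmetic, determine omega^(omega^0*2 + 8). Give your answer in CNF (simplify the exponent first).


omega^(omega^0*2 + 8):
omega^0 = 1, so the exponent is 2 + 8 = 10 (finite ordinal addition).
Result = omega^10, already a single CNF term.

omega^10


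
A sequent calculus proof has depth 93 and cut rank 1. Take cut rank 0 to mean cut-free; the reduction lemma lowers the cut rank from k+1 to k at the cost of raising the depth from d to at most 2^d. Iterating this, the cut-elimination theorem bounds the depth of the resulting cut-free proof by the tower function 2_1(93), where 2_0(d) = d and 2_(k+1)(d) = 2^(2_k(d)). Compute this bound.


Each rank reduction sends depth d to at most 2^d; cut rank r needs r reductions.
2_0(93) = 93
2_1(93) = 2^93 = 9903520314283042199192993792
Cut-free depth bound = 9903520314283042199192993792

9903520314283042199192993792


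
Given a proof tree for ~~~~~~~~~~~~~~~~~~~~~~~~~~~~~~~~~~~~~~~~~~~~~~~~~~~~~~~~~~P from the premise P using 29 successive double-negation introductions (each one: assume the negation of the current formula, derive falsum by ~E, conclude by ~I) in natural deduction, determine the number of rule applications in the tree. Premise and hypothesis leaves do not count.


Each double-negation introduction (from C infer ~~C) uses 2 inference nodes: one ~E (C and ~C give falsum) and one ~I (discharge ~C).
29 double negations = 29 * 2 = 58 inference nodes.

58


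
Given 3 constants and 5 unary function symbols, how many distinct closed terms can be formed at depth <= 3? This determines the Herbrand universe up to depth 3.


Herbrand terms by depth:
Depth 0: 3 constants
Depth 1: 15 new terms (running total: 18)
Depth 2: 75 new terms (running total: 93)
Depth 3: 375 new terms (running total: 468)
Total distinct ground terms = 468

468


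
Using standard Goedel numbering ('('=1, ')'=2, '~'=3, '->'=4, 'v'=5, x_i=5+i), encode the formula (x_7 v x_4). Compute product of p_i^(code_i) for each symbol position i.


Formula: (x_7 v x_4)
Symbol codes: [1, 12, 5, 9, 2]
Primes: [2, 3, 5, 7, 11]
p_1^1 = 2^1 = 2
p_2^12 = 3^12 = 531441
p_3^5 = 5^5 = 3125
p_4^9 = 7^9 = 40353607
p_5^2 = 11^2 = 121
Product = 16218205701125793750

16218205701125793750


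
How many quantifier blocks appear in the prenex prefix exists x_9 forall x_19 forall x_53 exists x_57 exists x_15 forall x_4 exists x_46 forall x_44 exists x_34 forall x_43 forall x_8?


Alternations = 7.
Blocks = alternations + 1 = 8

8
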